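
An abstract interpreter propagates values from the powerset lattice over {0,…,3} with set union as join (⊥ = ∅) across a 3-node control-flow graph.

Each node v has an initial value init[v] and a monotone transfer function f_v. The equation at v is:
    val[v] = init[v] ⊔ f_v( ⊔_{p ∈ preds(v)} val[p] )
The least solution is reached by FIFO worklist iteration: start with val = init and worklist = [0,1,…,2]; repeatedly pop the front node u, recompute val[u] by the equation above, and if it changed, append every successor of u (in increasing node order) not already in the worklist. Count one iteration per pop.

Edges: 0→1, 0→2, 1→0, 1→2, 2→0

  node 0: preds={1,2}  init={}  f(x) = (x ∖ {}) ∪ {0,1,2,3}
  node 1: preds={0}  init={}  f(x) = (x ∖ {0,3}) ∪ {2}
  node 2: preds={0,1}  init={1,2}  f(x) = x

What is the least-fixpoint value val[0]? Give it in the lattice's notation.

{0,1,2,3}

Iteration log — 4 steps:
  step 1. node 0  ⊔preds={1,2}  new={0,1,2,3}  old={}  +wl: 
  step 2. node 1  ⊔preds={0,1,2,3}  new={1,2}  old={}  +wl: 0
  step 3. node 2  ⊔preds={0,1,2,3}  new={0,1,2,3}  old={1,2}  +wl: 
  step 4. node 0  ⊔preds={0,1,2,3}  new={0,1,2,3}  stable

Least fixpoint reached:
  node 0: {0,1,2,3}
  node 1: {1,2}
  node 2: {0,1,2,3}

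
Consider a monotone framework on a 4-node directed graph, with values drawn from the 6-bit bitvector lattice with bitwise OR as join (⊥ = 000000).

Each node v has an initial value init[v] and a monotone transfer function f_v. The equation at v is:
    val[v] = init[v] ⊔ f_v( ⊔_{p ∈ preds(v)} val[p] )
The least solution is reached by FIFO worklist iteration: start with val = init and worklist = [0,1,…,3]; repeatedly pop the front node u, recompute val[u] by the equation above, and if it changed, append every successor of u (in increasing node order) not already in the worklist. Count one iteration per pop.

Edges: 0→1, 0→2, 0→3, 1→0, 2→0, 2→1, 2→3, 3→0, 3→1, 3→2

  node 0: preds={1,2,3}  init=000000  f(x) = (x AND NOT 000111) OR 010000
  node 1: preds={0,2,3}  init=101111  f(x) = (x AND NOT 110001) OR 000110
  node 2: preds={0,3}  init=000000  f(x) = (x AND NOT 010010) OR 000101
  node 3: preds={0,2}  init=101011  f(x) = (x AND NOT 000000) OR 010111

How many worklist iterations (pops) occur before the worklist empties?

7

Worklist (7 pops):
  #1 pop 0: in=101111 → 111000 (was 000000); enqueue []
  #2 pop 1: in=111011 → 101111 (no change)
  #3 pop 2: in=111011 → 101101 (was 000000); enqueue [0,1]
  #4 pop 3: in=111101 → 111111 (was 101011); enqueue [2]
  #5 pop 0: in=111111 → 111000 (no change)
  #6 pop 1: in=111111 → 101111 (no change)
  #7 pop 2: in=111111 → 101101 (no change)

Fixpoint:
  val[0] = 111000
  val[1] = 101111
  val[2] = 101101
  val[3] = 111111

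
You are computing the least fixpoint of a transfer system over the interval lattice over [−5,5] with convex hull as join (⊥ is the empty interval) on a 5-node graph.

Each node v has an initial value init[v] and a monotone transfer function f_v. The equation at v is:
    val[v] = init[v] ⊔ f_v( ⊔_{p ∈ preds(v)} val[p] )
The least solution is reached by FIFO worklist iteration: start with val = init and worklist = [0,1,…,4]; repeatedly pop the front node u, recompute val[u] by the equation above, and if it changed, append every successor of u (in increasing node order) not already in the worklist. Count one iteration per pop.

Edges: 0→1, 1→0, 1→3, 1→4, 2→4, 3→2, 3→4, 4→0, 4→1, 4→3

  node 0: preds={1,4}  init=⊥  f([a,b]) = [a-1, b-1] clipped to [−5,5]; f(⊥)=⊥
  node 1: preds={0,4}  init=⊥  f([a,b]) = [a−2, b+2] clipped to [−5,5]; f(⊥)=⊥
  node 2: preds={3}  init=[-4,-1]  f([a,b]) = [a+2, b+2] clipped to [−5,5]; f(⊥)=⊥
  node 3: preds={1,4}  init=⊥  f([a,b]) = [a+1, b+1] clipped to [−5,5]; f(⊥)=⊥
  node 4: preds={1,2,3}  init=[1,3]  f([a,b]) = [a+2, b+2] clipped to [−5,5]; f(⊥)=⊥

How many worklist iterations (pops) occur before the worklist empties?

14

Trace (14 dequeues):
  [1] u=0 | in [1,3] | out [0,2] | prev ⊥ | push {}
  [2] u=1 | in [0,3] | out [-2,5] | prev ⊥ | push {0}
  [3] u=2 | in ⊥ | out [-4,-1] | ==
  [4] u=3 | in [-2,5] | out [-1,5] | prev ⊥ | push {2}
  [5] u=4 | in [-4,5] | out [-2,5] | prev [1,3] | push {1,3}
  [6] u=0 | in [-2,5] | out [-3,4] | prev [0,2] | push {}
  [7] u=2 | in [-1,5] | out [-4,5] | prev [-4,-1] | push {4}
  [8] u=1 | in [-3,5] | out [-5,5] | prev [-2,5] | push {0}
  [9] u=3 | in [-5,5] | out [-4,5] | prev [-1,5] | push {2}
  [10] u=4 | in [-5,5] | out [-3,5] | prev [-2,5] | push {1,3}
  [11] u=0 | in [-5,5] | out [-5,4] | prev [-3,4] | push {}
  [12] u=2 | in [-4,5] | out [-4,5] | ==
  [13] u=1 | in [-5,5] | out [-5,5] | ==
  [14] u=3 | in [-5,5] | out [-4,5] | ==

Converged values:
  [0] [-5,4]
  [1] [-5,5]
  [2] [-4,5]
  [3] [-4,5]
  [4] [-3,5]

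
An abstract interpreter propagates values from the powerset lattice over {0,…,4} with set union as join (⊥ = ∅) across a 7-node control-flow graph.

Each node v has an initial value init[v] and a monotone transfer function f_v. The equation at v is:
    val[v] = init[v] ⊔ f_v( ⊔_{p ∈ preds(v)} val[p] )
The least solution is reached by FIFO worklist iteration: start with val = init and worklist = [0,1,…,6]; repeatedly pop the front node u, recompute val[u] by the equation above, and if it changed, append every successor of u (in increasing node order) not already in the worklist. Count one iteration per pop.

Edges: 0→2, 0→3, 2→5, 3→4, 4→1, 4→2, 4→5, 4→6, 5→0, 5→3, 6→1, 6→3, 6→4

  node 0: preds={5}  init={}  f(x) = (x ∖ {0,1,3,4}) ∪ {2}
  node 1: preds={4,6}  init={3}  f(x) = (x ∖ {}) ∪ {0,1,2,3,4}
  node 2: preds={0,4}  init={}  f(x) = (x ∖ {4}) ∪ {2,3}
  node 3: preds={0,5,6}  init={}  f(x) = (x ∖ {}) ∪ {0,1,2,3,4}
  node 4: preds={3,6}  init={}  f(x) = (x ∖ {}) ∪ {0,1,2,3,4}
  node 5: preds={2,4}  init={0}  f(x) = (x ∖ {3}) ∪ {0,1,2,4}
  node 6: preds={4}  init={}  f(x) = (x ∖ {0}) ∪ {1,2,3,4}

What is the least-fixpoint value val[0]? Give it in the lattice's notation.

{2}

Iteration log — 13 steps:
  step 1. node 0  ⊔preds={0}  new={2}  old={}  +wl: 
  step 2. node 1  ⊔preds={}  new={0,1,2,3,4}  old={3}  +wl: 
  step 3. node 2  ⊔preds={2}  new={2,3}  old={}  +wl: 
  step 4. node 3  ⊔preds={0,2}  new={0,1,2,3,4}  old={}  +wl: 
  step 5. node 4  ⊔preds={0,1,2,3,4}  new={0,1,2,3,4}  old={}  +wl: 1,2
  step 6. node 5  ⊔preds={0,1,2,3,4}  new={0,1,2,4}  old={0}  +wl: 0,3
  step 7. node 6  ⊔preds={0,1,2,3,4}  new={1,2,3,4}  old={}  +wl: 4
  step 8. node 1  ⊔preds={0,1,2,3,4}  new={0,1,2,3,4}  stable
  step 9. node 2  ⊔preds={0,1,2,3,4}  new={0,1,2,3}  old={2,3}  +wl: 5
  step 10. node 0  ⊔preds={0,1,2,4}  new={2}  stable
  step 11. node 3  ⊔preds={0,1,2,3,4}  new={0,1,2,3,4}  stable
  step 12. node 4  ⊔preds={0,1,2,3,4}  new={0,1,2,3,4}  stable
  step 13. node 5  ⊔preds={0,1,2,3,4}  new={0,1,2,4}  stable

Least fixpoint reached:
  node 0: {2}
  node 1: {0,1,2,3,4}
  node 2: {0,1,2,3}
  node 3: {0,1,2,3,4}
  node 4: {0,1,2,3,4}
  node 5: {0,1,2,4}
  node 6: {1,2,3,4}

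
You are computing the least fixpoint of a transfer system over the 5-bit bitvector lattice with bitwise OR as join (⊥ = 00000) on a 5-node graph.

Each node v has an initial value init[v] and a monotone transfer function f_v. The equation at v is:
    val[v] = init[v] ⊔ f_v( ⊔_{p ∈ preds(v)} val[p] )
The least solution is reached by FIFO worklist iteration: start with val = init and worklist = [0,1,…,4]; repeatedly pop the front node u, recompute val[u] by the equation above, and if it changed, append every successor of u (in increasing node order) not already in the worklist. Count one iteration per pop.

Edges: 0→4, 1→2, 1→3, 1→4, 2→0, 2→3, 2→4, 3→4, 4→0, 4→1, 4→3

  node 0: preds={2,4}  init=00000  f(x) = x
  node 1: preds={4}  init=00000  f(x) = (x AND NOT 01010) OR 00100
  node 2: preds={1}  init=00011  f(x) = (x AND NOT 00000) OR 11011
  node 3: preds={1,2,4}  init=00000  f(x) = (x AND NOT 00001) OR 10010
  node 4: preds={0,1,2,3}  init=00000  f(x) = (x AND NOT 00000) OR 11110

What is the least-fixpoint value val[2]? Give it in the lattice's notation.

11111

Iteration log — 10 steps:
  step 1. node 0  ⊔preds=00011  new=00011  old=00000  +wl: 
  step 2. node 1  ⊔preds=00000  new=00100  old=00000  +wl: 
  step 3. node 2  ⊔preds=00100  new=11111  old=00011  +wl: 0
  step 4. node 3  ⊔preds=11111  new=11110  old=00000  +wl: 
  step 5. node 4  ⊔preds=11111  new=11111  old=00000  +wl: 1,3
  step 6. node 0  ⊔preds=11111  new=11111  old=00011  +wl: 4
  step 7. node 1  ⊔preds=11111  new=10101  old=00100  +wl: 2
  step 8. node 3  ⊔preds=11111  new=11110  stable
  step 9. node 4  ⊔preds=11111  new=11111  stable
  step 10. node 2  ⊔preds=10101  new=11111  stable

Least fixpoint reached:
  node 0: 11111
  node 1: 10101
  node 2: 11111
  node 3: 11110
  node 4: 11111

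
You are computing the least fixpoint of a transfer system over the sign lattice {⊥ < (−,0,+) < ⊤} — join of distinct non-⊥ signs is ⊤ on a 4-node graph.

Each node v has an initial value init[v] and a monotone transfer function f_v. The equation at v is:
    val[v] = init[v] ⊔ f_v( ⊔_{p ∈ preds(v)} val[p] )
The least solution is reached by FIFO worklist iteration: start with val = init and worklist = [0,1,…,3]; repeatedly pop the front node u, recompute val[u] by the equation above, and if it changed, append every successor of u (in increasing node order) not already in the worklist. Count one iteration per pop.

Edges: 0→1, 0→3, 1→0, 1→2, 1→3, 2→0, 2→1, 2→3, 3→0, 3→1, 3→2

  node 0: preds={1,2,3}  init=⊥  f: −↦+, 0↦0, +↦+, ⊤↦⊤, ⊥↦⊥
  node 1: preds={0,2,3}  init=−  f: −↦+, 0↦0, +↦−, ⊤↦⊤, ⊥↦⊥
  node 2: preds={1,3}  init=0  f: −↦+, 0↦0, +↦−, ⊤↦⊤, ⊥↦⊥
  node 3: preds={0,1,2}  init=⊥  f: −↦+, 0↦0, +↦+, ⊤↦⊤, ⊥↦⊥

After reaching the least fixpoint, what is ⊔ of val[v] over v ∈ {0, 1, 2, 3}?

⊤

Trace (7 dequeues):
  [1] u=0 | in ⊤ | out ⊤ | prev ⊥ | push {}
  [2] u=1 | in ⊤ | out ⊤ | prev − | push {0}
  [3] u=2 | in ⊤ | out ⊤ | prev 0 | push {1}
  [4] u=3 | in ⊤ | out ⊤ | prev ⊥ | push {2}
  [5] u=0 | in ⊤ | out ⊤ | ==
  [6] u=1 | in ⊤ | out ⊤ | ==
  [7] u=2 | in ⊤ | out ⊤ | ==

Converged values:
  [0] ⊤
  [1] ⊤
  [2] ⊤
  [3] ⊤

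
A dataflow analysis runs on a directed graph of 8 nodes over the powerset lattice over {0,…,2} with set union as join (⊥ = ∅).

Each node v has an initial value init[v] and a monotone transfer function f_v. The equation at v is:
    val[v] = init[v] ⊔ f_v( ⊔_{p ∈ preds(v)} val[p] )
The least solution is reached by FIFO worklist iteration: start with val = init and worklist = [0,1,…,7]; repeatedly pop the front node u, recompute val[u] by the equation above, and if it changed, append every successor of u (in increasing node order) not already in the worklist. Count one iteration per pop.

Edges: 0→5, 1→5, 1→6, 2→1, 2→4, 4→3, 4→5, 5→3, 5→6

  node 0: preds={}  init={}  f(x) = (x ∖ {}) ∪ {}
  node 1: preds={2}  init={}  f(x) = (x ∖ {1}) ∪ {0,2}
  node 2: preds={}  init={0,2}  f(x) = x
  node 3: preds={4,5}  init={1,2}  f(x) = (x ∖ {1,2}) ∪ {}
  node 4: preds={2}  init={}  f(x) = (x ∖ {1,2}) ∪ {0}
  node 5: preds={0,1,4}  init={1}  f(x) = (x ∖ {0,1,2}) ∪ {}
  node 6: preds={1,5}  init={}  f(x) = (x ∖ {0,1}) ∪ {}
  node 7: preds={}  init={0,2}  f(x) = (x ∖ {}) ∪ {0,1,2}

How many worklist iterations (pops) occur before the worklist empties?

Iteration log — 9 steps:
  step 1. node 0  ⊔preds={}  new={}  stable
  step 2. node 1  ⊔preds={0,2}  new={0,2}  old={}  +wl: 
  step 3. node 2  ⊔preds={}  new={0,2}  stable
  step 4. node 3  ⊔preds={1}  new={1,2}  stable
  step 5. node 4  ⊔preds={0,2}  new={0}  old={}  +wl: 3
  step 6. node 5  ⊔preds={0,2}  new={1}  stable
  step 7. node 6  ⊔preds={0,1,2}  new={2}  old={}  +wl: 
  step 8. node 7  ⊔preds={}  new={0,1,2}  old={0,2}  +wl: 
  step 9. node 3  ⊔preds={0,1}  new={0,1,2}  old={1,2}  +wl: 

Least fixpoint reached:
  node 0: {}
  node 1: {0,2}
  node 2: {0,2}
  node 3: {0,1,2}
  node 4: {0}
  node 5: {1}
  node 6: {2}
  node 7: {0,1,2}

9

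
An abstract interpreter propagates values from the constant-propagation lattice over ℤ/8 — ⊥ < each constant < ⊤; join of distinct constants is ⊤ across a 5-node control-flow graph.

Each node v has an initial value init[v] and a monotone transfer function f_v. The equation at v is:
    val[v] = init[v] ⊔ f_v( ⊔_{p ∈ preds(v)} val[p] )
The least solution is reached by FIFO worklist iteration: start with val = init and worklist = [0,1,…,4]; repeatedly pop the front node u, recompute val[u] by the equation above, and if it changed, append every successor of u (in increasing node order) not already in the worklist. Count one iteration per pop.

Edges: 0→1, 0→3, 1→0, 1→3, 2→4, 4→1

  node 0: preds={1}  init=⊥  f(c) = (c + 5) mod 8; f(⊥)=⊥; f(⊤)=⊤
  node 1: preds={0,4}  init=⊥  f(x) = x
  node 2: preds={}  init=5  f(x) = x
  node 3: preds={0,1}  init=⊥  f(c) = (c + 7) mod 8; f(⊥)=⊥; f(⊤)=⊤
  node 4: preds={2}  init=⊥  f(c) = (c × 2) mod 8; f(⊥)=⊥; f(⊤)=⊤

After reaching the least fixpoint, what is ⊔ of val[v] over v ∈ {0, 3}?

⊤

Trace (12 dequeues):
  [1] u=0 | in ⊥ | out ⊥ | ==
  [2] u=1 | in ⊥ | out ⊥ | ==
  [3] u=2 | in ⊥ | out 5 | ==
  [4] u=3 | in ⊥ | out ⊥ | ==
  [5] u=4 | in 5 | out 2 | prev ⊥ | push {1}
  [6] u=1 | in 2 | out 2 | prev ⊥ | push {0,3}
  [7] u=0 | in 2 | out 7 | prev ⊥ | push {1}
  [8] u=3 | in ⊤ | out ⊤ | prev ⊥ | push {}
  [9] u=1 | in ⊤ | out ⊤ | prev 2 | push {0,3}
  [10] u=0 | in ⊤ | out ⊤ | prev 7 | push {1}
  [11] u=3 | in ⊤ | out ⊤ | ==
  [12] u=1 | in ⊤ | out ⊤ | ==

Converged values:
  [0] ⊤
  [1] ⊤
  [2] 5
  [3] ⊤
  [4] 2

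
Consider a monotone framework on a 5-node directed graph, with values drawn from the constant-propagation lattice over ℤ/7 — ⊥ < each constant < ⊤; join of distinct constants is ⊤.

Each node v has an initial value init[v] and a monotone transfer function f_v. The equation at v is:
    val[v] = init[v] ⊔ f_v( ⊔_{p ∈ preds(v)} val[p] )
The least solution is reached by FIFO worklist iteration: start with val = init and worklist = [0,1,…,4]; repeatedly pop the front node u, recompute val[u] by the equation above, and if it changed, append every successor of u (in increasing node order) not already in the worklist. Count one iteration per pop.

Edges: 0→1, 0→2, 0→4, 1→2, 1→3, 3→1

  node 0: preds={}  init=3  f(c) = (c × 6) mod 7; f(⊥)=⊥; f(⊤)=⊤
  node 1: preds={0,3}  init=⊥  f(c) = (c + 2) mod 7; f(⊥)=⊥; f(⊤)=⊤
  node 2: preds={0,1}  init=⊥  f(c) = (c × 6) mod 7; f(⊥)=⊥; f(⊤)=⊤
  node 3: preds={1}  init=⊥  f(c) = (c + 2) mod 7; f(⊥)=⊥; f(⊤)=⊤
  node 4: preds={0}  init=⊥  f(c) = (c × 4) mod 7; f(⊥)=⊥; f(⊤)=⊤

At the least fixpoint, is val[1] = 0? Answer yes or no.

Iteration log — 9 steps:
  step 1. node 0  ⊔preds=⊥  new=3  stable
  step 2. node 1  ⊔preds=3  new=5  old=⊥  +wl: 
  step 3. node 2  ⊔preds=⊤  new=⊤  old=⊥  +wl: 
  step 4. node 3  ⊔preds=5  new=0  old=⊥  +wl: 1
  step 5. node 4  ⊔preds=3  new=5  old=⊥  +wl: 
  step 6. node 1  ⊔preds=⊤  new=⊤  old=5  +wl: 2,3
  step 7. node 2  ⊔preds=⊤  new=⊤  stable
  step 8. node 3  ⊔preds=⊤  new=⊤  old=0  +wl: 1
  step 9. node 1  ⊔preds=⊤  new=⊤  stable

Least fixpoint reached:
  node 0: 3
  node 1: ⊤
  node 2: ⊤
  node 3: ⊤
  node 4: 5

no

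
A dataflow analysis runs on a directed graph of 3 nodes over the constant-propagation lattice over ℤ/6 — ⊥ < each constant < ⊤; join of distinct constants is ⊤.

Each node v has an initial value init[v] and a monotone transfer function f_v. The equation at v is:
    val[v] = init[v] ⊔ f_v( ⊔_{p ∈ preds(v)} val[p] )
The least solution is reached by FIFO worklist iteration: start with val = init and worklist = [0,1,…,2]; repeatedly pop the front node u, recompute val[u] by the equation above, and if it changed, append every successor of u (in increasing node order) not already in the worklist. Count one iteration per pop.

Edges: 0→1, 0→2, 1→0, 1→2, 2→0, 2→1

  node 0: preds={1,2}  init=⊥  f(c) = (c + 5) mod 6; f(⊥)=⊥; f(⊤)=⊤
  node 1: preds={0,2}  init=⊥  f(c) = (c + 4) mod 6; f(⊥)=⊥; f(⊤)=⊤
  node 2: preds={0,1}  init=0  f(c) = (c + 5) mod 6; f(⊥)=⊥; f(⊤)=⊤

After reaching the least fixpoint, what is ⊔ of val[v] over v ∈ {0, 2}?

Iteration log — 6 steps:
  step 1. node 0  ⊔preds=0  new=5  old=⊥  +wl: 
  step 2. node 1  ⊔preds=⊤  new=⊤  old=⊥  +wl: 0
  step 3. node 2  ⊔preds=⊤  new=⊤  old=0  +wl: 1
  step 4. node 0  ⊔preds=⊤  new=⊤  old=5  +wl: 2
  step 5. node 1  ⊔preds=⊤  new=⊤  stable
  step 6. node 2  ⊔preds=⊤  new=⊤  stable

Least fixpoint reached:
  node 0: ⊤
  node 1: ⊤
  node 2: ⊤

⊤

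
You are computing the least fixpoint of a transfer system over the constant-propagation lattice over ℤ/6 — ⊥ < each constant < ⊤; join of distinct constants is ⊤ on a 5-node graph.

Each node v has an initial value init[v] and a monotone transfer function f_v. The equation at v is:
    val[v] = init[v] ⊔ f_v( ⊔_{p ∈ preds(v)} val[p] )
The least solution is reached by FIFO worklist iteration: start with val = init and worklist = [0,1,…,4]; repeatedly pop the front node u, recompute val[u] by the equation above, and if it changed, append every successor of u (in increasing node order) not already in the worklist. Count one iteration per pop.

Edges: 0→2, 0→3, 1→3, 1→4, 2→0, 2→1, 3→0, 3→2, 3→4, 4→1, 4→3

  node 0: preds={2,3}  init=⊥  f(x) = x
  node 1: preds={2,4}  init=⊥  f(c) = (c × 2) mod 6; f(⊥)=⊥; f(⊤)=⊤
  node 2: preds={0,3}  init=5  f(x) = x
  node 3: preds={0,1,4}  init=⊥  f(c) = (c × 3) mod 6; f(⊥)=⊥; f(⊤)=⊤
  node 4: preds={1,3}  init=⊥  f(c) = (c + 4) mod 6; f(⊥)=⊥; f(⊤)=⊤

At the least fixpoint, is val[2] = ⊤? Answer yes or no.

yes

Worklist (11 pops):
  #1 pop 0: in=5 → 5 (was ⊥); enqueue []
  #2 pop 1: in=5 → 4 (was ⊥); enqueue []
  #3 pop 2: in=5 → 5 (no change)
  #4 pop 3: in=⊤ → ⊤ (was ⊥); enqueue [0,2]
  #5 pop 4: in=⊤ → ⊤ (was ⊥); enqueue [1,3]
  #6 pop 0: in=⊤ → ⊤ (was 5); enqueue []
  #7 pop 2: in=⊤ → ⊤ (was 5); enqueue [0]
  #8 pop 1: in=⊤ → ⊤ (was 4); enqueue [4]
  #9 pop 3: in=⊤ → ⊤ (no change)
  #10 pop 0: in=⊤ → ⊤ (no change)
  #11 pop 4: in=⊤ → ⊤ (no change)

Fixpoint:
  val[0] = ⊤
  val[1] = ⊤
  val[2] = ⊤
  val[3] = ⊤
  val[4] = ⊤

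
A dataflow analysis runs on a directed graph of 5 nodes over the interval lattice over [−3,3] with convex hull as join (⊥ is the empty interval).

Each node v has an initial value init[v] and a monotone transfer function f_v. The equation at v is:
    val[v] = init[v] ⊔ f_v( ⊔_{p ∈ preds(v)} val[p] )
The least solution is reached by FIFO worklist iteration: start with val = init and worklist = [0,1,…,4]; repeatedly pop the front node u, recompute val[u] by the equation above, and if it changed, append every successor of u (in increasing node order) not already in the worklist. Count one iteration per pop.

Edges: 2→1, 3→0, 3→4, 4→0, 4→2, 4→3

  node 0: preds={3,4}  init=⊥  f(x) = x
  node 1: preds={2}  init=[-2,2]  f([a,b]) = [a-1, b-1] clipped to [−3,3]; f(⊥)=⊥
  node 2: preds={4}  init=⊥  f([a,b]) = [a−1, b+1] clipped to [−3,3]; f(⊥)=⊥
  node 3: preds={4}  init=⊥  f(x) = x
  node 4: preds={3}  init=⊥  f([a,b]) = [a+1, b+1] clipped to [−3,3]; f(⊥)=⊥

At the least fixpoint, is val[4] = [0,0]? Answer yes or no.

no

Trace (5 dequeues):
  [1] u=0 | in ⊥ | out ⊥ | ==
  [2] u=1 | in ⊥ | out [-2,2] | ==
  [3] u=2 | in ⊥ | out ⊥ | ==
  [4] u=3 | in ⊥ | out ⊥ | ==
  [5] u=4 | in ⊥ | out ⊥ | ==

Converged values:
  [0] ⊥
  [1] [-2,2]
  [2] ⊥
  [3] ⊥
  [4] ⊥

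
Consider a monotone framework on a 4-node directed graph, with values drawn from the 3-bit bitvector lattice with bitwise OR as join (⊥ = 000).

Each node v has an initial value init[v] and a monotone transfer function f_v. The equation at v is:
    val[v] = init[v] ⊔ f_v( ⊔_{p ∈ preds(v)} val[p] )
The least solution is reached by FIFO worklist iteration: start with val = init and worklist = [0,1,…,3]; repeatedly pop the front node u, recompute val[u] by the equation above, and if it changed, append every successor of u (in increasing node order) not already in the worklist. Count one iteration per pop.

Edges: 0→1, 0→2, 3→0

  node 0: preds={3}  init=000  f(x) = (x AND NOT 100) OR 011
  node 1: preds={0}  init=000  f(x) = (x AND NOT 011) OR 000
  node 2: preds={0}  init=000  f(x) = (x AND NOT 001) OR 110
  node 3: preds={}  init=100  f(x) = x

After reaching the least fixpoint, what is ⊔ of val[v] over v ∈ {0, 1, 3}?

Trace (4 dequeues):
  [1] u=0 | in 100 | out 011 | prev 000 | push {}
  [2] u=1 | in 011 | out 000 | ==
  [3] u=2 | in 011 | out 110 | prev 000 | push {}
  [4] u=3 | in 000 | out 100 | ==

Converged values:
  [0] 011
  [1] 000
  [2] 110
  [3] 100

111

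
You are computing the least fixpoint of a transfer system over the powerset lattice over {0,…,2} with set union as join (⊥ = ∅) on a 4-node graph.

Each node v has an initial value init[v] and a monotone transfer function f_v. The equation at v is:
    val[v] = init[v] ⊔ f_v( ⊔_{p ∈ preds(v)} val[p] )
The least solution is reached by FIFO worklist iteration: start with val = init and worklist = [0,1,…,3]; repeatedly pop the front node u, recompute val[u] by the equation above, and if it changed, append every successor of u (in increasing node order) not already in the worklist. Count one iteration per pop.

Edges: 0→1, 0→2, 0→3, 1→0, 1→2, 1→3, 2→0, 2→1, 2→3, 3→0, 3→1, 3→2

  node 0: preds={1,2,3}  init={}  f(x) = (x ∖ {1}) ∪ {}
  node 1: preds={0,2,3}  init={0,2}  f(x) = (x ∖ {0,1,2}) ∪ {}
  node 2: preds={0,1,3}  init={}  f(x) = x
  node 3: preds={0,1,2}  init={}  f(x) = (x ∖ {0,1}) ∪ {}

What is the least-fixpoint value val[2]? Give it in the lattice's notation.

Iteration log — 7 steps:
  step 1. node 0  ⊔preds={0,2}  new={0,2}  old={}  +wl: 
  step 2. node 1  ⊔preds={0,2}  new={0,2}  stable
  step 3. node 2  ⊔preds={0,2}  new={0,2}  old={}  +wl: 0,1
  step 4. node 3  ⊔preds={0,2}  new={2}  old={}  +wl: 2
  step 5. node 0  ⊔preds={0,2}  new={0,2}  stable
  step 6. node 1  ⊔preds={0,2}  new={0,2}  stable
  step 7. node 2  ⊔preds={0,2}  new={0,2}  stable

Least fixpoint reached:
  node 0: {0,2}
  node 1: {0,2}
  node 2: {0,2}
  node 3: {2}

{0,2}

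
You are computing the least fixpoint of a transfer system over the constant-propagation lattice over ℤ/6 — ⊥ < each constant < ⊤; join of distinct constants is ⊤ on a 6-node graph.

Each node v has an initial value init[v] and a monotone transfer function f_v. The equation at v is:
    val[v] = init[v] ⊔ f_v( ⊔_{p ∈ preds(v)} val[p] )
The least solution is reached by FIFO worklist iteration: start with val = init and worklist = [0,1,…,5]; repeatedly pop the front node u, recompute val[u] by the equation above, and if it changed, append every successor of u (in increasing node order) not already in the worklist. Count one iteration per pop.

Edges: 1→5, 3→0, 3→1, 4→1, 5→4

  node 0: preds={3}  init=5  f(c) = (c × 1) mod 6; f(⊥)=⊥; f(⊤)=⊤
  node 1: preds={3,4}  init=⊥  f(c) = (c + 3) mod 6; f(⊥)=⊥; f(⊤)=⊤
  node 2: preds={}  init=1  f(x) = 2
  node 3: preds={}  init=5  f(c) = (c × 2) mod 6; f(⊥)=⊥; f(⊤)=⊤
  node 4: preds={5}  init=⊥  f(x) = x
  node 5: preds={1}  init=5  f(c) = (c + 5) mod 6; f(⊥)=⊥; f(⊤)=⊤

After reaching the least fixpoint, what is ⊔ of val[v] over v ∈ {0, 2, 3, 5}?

⊤

Iteration log — 10 steps:
  step 1. node 0  ⊔preds=5  new=5  stable
  step 2. node 1  ⊔preds=5  new=2  old=⊥  +wl: 
  step 3. node 2  ⊔preds=⊥  new=⊤  old=1  +wl: 
  step 4. node 3  ⊔preds=⊥  new=5  stable
  step 5. node 4  ⊔preds=5  new=5  old=⊥  +wl: 1
  step 6. node 5  ⊔preds=2  new=⊤  old=5  +wl: 4
  step 7. node 1  ⊔preds=5  new=2  stable
  step 8. node 4  ⊔preds=⊤  new=⊤  old=5  +wl: 1
  step 9. node 1  ⊔preds=⊤  new=⊤  old=2  +wl: 5
  step 10. node 5  ⊔preds=⊤  new=⊤  stable

Least fixpoint reached:
  node 0: 5
  node 1: ⊤
  node 2: ⊤
  node 3: 5
  node 4: ⊤
  node 5: ⊤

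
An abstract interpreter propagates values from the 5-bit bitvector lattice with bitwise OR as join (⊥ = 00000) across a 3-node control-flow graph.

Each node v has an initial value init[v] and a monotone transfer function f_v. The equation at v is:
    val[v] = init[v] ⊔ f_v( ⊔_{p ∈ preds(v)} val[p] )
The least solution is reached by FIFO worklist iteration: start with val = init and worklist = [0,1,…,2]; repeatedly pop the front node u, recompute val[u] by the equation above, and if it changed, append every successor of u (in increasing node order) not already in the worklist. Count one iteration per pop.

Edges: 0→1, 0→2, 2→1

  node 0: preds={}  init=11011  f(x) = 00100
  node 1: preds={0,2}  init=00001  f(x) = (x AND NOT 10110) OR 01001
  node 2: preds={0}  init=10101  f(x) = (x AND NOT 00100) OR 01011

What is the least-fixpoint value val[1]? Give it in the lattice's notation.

Iteration log — 4 steps:
  step 1. node 0  ⊔preds=00000  new=11111  old=11011  +wl: 
  step 2. node 1  ⊔preds=11111  new=01001  old=00001  +wl: 
  step 3. node 2  ⊔preds=11111  new=11111  old=10101  +wl: 1
  step 4. node 1  ⊔preds=11111  new=01001  stable

Least fixpoint reached:
  node 0: 11111
  node 1: 01001
  node 2: 11111

01001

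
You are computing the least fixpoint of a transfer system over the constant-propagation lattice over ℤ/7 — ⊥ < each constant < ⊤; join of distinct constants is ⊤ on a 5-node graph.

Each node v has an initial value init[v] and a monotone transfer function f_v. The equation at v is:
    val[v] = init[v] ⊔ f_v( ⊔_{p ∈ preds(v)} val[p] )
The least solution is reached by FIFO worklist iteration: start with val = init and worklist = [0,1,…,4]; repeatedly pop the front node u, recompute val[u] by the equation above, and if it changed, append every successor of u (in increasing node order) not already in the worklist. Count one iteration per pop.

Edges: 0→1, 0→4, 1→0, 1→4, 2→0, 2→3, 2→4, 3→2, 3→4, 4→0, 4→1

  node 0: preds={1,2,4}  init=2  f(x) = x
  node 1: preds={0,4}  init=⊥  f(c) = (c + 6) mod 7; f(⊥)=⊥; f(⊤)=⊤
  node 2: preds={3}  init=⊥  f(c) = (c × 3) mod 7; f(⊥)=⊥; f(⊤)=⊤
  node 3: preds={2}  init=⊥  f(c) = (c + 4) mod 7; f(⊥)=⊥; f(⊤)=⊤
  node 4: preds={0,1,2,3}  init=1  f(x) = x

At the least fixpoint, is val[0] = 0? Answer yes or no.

Trace (7 dequeues):
  [1] u=0 | in 1 | out ⊤ | prev 2 | push {}
  [2] u=1 | in ⊤ | out ⊤ | prev ⊥ | push {0}
  [3] u=2 | in ⊥ | out ⊥ | ==
  [4] u=3 | in ⊥ | out ⊥ | ==
  [5] u=4 | in ⊤ | out ⊤ | prev 1 | push {1}
  [6] u=0 | in ⊤ | out ⊤ | ==
  [7] u=1 | in ⊤ | out ⊤ | ==

Converged values:
  [0] ⊤
  [1] ⊤
  [2] ⊥
  [3] ⊥
  [4] ⊤

no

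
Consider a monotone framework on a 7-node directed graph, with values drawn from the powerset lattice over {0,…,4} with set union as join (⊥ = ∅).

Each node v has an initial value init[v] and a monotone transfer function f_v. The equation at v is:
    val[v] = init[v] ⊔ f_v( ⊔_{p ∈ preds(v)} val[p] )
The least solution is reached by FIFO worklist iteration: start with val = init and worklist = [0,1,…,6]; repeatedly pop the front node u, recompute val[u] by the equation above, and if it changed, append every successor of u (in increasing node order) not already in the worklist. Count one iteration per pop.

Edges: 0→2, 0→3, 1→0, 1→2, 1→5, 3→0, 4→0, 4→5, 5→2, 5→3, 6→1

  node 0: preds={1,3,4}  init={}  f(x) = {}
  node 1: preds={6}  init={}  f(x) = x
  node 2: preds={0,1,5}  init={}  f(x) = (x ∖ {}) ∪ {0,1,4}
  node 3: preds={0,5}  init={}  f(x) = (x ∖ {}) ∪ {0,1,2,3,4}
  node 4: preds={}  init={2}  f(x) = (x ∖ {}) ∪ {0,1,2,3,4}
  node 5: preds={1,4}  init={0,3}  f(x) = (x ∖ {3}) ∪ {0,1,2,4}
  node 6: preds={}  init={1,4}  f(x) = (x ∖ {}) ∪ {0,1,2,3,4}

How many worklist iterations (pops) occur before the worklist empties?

Worklist (14 pops):
  #1 pop 0: in={2} → {} (no change)
  #2 pop 1: in={1,4} → {1,4} (was {}); enqueue [0]
  #3 pop 2: in={0,1,3,4} → {0,1,3,4} (was {}); enqueue []
  #4 pop 3: in={0,3} → {0,1,2,3,4} (was {}); enqueue []
  #5 pop 4: in={} → {0,1,2,3,4} (was {2}); enqueue []
  #6 pop 5: in={0,1,2,3,4} → {0,1,2,3,4} (was {0,3}); enqueue [2,3]
  #7 pop 6: in={} → {0,1,2,3,4} (was {1,4}); enqueue [1]
  #8 pop 0: in={0,1,2,3,4} → {} (no change)
  #9 pop 2: in={0,1,2,3,4} → {0,1,2,3,4} (was {0,1,3,4}); enqueue []
  #10 pop 3: in={0,1,2,3,4} → {0,1,2,3,4} (no change)
  #11 pop 1: in={0,1,2,3,4} → {0,1,2,3,4} (was {1,4}); enqueue [0,2,5]
  #12 pop 0: in={0,1,2,3,4} → {} (no change)
  #13 pop 2: in={0,1,2,3,4} → {0,1,2,3,4} (no change)
  #14 pop 5: in={0,1,2,3,4} → {0,1,2,3,4} (no change)

Fixpoint:
  val[0] = {}
  val[1] = {0,1,2,3,4}
  val[2] = {0,1,2,3,4}
  val[3] = {0,1,2,3,4}
  val[4] = {0,1,2,3,4}
  val[5] = {0,1,2,3,4}
  val[6] = {0,1,2,3,4}

14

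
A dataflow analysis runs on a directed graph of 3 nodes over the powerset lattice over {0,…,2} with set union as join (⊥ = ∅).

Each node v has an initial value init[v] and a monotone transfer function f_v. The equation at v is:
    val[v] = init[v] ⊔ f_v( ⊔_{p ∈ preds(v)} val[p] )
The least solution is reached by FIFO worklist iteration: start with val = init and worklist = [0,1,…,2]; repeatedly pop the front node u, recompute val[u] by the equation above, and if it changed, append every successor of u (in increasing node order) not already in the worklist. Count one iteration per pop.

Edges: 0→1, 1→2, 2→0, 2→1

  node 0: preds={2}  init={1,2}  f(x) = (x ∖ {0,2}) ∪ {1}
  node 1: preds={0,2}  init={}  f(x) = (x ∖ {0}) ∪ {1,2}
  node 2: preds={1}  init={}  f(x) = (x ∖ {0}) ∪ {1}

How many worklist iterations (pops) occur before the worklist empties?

5

Worklist (5 pops):
  #1 pop 0: in={} → {1,2} (no change)
  #2 pop 1: in={1,2} → {1,2} (was {}); enqueue []
  #3 pop 2: in={1,2} → {1,2} (was {}); enqueue [0,1]
  #4 pop 0: in={1,2} → {1,2} (no change)
  #5 pop 1: in={1,2} → {1,2} (no change)

Fixpoint:
  val[0] = {1,2}
  val[1] = {1,2}
  val[2] = {1,2}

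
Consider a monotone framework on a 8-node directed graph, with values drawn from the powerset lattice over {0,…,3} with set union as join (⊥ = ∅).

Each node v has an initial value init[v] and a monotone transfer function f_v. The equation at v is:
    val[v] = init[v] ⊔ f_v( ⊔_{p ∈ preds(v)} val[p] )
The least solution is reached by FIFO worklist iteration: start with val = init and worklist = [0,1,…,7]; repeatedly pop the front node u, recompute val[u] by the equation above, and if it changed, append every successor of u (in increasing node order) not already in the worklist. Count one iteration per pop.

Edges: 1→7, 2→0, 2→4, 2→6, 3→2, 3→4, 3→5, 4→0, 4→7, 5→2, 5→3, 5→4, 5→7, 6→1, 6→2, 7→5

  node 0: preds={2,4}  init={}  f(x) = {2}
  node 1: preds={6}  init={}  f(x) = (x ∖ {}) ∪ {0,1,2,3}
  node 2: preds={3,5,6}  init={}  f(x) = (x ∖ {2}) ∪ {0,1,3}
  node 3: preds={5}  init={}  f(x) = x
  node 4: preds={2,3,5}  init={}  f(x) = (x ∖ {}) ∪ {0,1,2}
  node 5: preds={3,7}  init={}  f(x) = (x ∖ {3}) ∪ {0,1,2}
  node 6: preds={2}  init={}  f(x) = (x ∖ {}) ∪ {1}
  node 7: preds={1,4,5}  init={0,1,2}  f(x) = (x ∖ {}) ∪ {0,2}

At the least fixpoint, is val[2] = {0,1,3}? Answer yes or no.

Trace (15 dequeues):
  [1] u=0 | in {} | out {2} | prev {} | push {}
  [2] u=1 | in {} | out {0,1,2,3} | prev {} | push {}
  [3] u=2 | in {} | out {0,1,3} | prev {} | push {0}
  [4] u=3 | in {} | out {} | ==
  [5] u=4 | in {0,1,3} | out {0,1,2,3} | prev {} | push {}
  [6] u=5 | in {0,1,2} | out {0,1,2} | prev {} | push {2,3,4}
  [7] u=6 | in {0,1,3} | out {0,1,3} | prev {} | push {1}
  [8] u=7 | in {0,1,2,3} | out {0,1,2,3} | prev {0,1,2} | push {5}
  [9] u=0 | in {0,1,2,3} | out {2} | ==
  [10] u=2 | in {0,1,2,3} | out {0,1,3} | ==
  [11] u=3 | in {0,1,2} | out {0,1,2} | prev {} | push {2}
  [12] u=4 | in {0,1,2,3} | out {0,1,2,3} | ==
  [13] u=1 | in {0,1,3} | out {0,1,2,3} | ==
  [14] u=5 | in {0,1,2,3} | out {0,1,2} | ==
  [15] u=2 | in {0,1,2,3} | out {0,1,3} | ==

Converged values:
  [0] {2}
  [1] {0,1,2,3}
  [2] {0,1,3}
  [3] {0,1,2}
  [4] {0,1,2,3}
  [5] {0,1,2}
  [6] {0,1,3}
  [7] {0,1,2,3}

yes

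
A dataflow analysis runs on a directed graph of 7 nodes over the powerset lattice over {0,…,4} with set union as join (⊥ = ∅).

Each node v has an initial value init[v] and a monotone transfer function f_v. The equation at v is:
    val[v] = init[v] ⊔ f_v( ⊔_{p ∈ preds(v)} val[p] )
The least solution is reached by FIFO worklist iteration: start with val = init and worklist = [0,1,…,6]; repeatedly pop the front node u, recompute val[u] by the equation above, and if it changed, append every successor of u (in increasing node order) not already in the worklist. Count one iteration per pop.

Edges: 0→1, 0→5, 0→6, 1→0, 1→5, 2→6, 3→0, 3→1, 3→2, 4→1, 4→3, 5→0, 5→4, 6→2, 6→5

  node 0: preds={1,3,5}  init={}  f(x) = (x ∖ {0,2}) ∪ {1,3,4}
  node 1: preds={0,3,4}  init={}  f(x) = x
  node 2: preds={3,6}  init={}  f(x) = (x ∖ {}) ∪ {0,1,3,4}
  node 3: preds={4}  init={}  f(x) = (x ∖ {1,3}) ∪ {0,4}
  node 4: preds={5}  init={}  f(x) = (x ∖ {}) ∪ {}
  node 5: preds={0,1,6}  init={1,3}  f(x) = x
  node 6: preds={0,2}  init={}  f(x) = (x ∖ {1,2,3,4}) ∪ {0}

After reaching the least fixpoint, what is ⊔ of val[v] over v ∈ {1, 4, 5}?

Iteration log — 19 steps:
  step 1. node 0  ⊔preds={1,3}  new={1,3,4}  old={}  +wl: 
  step 2. node 1  ⊔preds={1,3,4}  new={1,3,4}  old={}  +wl: 0
  step 3. node 2  ⊔preds={}  new={0,1,3,4}  old={}  +wl: 
  step 4. node 3  ⊔preds={}  new={0,4}  old={}  +wl: 1,2
  step 5. node 4  ⊔preds={1,3}  new={1,3}  old={}  +wl: 3
  step 6. node 5  ⊔preds={1,3,4}  new={1,3,4}  old={1,3}  +wl: 4
  step 7. node 6  ⊔preds={0,1,3,4}  new={0}  old={}  +wl: 5
  step 8. node 0  ⊔preds={0,1,3,4}  new={1,3,4}  stable
  step 9. node 1  ⊔preds={0,1,3,4}  new={0,1,3,4}  old={1,3,4}  +wl: 0
  step 10. node 2  ⊔preds={0,4}  new={0,1,3,4}  stable
  step 11. node 3  ⊔preds={1,3}  new={0,4}  stable
  step 12. node 4  ⊔preds={1,3,4}  new={1,3,4}  old={1,3}  +wl: 1,3
  step 13. node 5  ⊔preds={0,1,3,4}  new={0,1,3,4}  old={1,3,4}  +wl: 4
  step 14. node 0  ⊔preds={0,1,3,4}  new={1,3,4}  stable
  step 15. node 1  ⊔preds={0,1,3,4}  new={0,1,3,4}  stable
  step 16. node 3  ⊔preds={1,3,4}  new={0,4}  stable
  step 17. node 4  ⊔preds={0,1,3,4}  new={0,1,3,4}  old={1,3,4}  +wl: 1,3
  step 18. node 1  ⊔preds={0,1,3,4}  new={0,1,3,4}  stable
  step 19. node 3  ⊔preds={0,1,3,4}  new={0,4}  stable

Least fixpoint reached:
  node 0: {1,3,4}
  node 1: {0,1,3,4}
  node 2: {0,1,3,4}
  node 3: {0,4}
  node 4: {0,1,3,4}
  node 5: {0,1,3,4}
  node 6: {0}

{0,1,3,4}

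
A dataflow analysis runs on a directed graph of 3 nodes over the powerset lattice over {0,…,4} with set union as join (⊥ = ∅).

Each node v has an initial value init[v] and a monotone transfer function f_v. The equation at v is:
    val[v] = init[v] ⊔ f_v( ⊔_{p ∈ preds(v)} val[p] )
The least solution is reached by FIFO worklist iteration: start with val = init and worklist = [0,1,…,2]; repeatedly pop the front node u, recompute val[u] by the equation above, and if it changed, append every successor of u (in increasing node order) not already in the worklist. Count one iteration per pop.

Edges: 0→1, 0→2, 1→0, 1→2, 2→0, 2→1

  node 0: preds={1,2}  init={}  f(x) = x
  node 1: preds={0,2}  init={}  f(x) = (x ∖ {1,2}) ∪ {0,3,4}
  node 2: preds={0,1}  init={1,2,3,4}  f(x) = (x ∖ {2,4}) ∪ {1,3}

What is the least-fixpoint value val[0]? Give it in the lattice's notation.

{0,1,2,3,4}

Worklist (6 pops):
  #1 pop 0: in={1,2,3,4} → {1,2,3,4} (was {}); enqueue []
  #2 pop 1: in={1,2,3,4} → {0,3,4} (was {}); enqueue [0]
  #3 pop 2: in={0,1,2,3,4} → {0,1,2,3,4} (was {1,2,3,4}); enqueue [1]
  #4 pop 0: in={0,1,2,3,4} → {0,1,2,3,4} (was {1,2,3,4}); enqueue [2]
  #5 pop 1: in={0,1,2,3,4} → {0,3,4} (no change)
  #6 pop 2: in={0,1,2,3,4} → {0,1,2,3,4} (no change)

Fixpoint:
  val[0] = {0,1,2,3,4}
  val[1] = {0,3,4}
  val[2] = {0,1,2,3,4}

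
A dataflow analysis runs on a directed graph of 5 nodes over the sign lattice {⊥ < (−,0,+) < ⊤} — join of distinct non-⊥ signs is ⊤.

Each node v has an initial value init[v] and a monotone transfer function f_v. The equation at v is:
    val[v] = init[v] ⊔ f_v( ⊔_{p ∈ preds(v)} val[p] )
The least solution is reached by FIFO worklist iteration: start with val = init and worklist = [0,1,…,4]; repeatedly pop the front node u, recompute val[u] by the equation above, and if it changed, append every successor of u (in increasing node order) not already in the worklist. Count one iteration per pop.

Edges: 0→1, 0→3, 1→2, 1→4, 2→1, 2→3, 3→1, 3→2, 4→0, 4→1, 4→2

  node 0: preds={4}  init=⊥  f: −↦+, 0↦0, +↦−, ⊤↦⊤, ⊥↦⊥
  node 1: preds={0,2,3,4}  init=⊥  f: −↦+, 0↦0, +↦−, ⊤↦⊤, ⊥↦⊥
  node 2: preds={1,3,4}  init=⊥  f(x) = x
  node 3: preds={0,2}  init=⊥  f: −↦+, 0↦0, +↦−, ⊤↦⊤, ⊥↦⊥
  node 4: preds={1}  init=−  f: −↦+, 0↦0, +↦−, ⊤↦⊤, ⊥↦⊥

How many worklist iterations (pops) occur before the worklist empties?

10

Trace (10 dequeues):
  [1] u=0 | in − | out + | prev ⊥ | push {}
  [2] u=1 | in ⊤ | out ⊤ | prev ⊥ | push {}
  [3] u=2 | in ⊤ | out ⊤ | prev ⊥ | push {1}
  [4] u=3 | in ⊤ | out ⊤ | prev ⊥ | push {2}
  [5] u=4 | in ⊤ | out ⊤ | prev − | push {0}
  [6] u=1 | in ⊤ | out ⊤ | ==
  [7] u=2 | in ⊤ | out ⊤ | ==
  [8] u=0 | in ⊤ | out ⊤ | prev + | push {1,3}
  [9] u=1 | in ⊤ | out ⊤ | ==
  [10] u=3 | in ⊤ | out ⊤ | ==

Converged values:
  [0] ⊤
  [1] ⊤
  [2] ⊤
  [3] ⊤
  [4] ⊤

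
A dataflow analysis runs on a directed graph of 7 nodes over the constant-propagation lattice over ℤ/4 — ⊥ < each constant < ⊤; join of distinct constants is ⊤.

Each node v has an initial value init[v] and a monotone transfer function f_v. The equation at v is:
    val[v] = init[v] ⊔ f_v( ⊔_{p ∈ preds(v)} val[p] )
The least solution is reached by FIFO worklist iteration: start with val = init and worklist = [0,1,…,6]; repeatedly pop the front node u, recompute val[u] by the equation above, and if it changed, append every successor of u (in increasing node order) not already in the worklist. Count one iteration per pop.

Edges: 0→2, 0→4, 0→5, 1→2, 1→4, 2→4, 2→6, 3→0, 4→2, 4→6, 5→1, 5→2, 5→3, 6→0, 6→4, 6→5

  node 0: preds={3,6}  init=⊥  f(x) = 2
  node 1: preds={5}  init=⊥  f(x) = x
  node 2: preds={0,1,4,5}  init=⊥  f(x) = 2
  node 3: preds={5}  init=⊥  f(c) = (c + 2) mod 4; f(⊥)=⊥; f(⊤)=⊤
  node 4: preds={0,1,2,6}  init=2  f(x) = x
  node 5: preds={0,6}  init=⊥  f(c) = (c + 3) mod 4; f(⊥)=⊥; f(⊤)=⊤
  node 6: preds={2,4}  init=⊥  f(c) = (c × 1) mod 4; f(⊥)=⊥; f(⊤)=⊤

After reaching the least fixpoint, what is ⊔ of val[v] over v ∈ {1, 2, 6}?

Worklist (23 pops):
  #1 pop 0: in=⊥ → 2 (was ⊥); enqueue []
  #2 pop 1: in=⊥ → ⊥ (no change)
  #3 pop 2: in=2 → 2 (was ⊥); enqueue []
  #4 pop 3: in=⊥ → ⊥ (no change)
  #5 pop 4: in=2 → 2 (no change)
  #6 pop 5: in=2 → 1 (was ⊥); enqueue [1,2,3]
  #7 pop 6: in=2 → 2 (was ⊥); enqueue [0,4,5]
  #8 pop 1: in=1 → 1 (was ⊥); enqueue []
  #9 pop 2: in=⊤ → 2 (no change)
  #10 pop 3: in=1 → 3 (was ⊥); enqueue []
  #11 pop 0: in=⊤ → 2 (no change)
  #12 pop 4: in=⊤ → ⊤ (was 2); enqueue [2,6]
  #13 pop 5: in=2 → 1 (no change)
  #14 pop 2: in=⊤ → 2 (no change)
  #15 pop 6: in=⊤ → ⊤ (was 2); enqueue [0,4,5]
  #16 pop 0: in=⊤ → 2 (no change)
  #17 pop 4: in=⊤ → ⊤ (no change)
  #18 pop 5: in=⊤ → ⊤ (was 1); enqueue [1,2,3]
  #19 pop 1: in=⊤ → ⊤ (was 1); enqueue [4]
  #20 pop 2: in=⊤ → 2 (no change)
  #21 pop 3: in=⊤ → ⊤ (was 3); enqueue [0]
  #22 pop 4: in=⊤ → ⊤ (no change)
  #23 pop 0: in=⊤ → 2 (no change)

Fixpoint:
  val[0] = 2
  val[1] = ⊤
  val[2] = 2
  val[3] = ⊤
  val[4] = ⊤
  val[5] = ⊤
  val[6] = ⊤

⊤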